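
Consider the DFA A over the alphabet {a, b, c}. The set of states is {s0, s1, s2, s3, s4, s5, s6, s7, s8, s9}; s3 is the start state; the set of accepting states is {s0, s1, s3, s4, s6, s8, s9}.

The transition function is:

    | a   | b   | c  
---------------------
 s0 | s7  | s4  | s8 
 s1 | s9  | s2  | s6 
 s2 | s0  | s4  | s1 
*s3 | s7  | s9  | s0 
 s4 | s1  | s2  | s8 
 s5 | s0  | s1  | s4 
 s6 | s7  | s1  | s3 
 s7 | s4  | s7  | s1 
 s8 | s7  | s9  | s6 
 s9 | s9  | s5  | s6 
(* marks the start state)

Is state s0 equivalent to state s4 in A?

No

Start with accepting vs non-accepting: {s0,s1,s3,s4,s6,s8,s9} | {s2,s5,s7}.
On input a, block {s0,s1,s3,s4,s6,s8,s9} splits into {s0,s3,s6,s8} and {s1,s4,s9}.
Split {s2,s5,s7} by δ(·,a) → {s2,s5} and {s7}.
The partition is now stable with 4 blocks: {s0,s3,s6,s8} | {s2,s5} | {s1,s4,s9} | {s7}.
s0 and s4 end up in different blocks, so they are distinguishable. For instance, the string 'a' is accepted from only s4.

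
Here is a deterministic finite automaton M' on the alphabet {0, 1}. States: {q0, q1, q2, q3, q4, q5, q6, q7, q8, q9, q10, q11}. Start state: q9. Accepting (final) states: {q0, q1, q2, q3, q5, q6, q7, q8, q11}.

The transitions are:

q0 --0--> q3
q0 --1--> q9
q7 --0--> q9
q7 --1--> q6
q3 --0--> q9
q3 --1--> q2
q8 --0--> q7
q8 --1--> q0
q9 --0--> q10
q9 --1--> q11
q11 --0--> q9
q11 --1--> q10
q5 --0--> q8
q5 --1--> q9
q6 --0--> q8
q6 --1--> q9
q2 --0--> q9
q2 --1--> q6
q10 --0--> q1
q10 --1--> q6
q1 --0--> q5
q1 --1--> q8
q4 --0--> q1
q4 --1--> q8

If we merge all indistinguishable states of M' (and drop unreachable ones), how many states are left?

States {q4} cannot be reached from the start state, so discard them.
P0 = {q0,q1,q2,q3,q5,q6,q7,q8,q11} | {q9,q10}.
Refine {q0,q1,q2,q3,q5,q6,q7,q8,q11} on symbol 0: members go to different blocks, giving {q0,q1,q5,q6,q8} and {q2,q3,q7,q11}.
Split {q0,q1,q5,q6,q8} by δ(·,0) → {q1,q5,q6} and {q0,q8}.
Refine {q1,q5,q6} on symbol 0: members go to different blocks, giving {q5,q6} and {q1}.
Split {q9,q10} by δ(·,0) → {q9} and {q10}.
Refine {q2,q3,q7,q11} on symbol 1: members go to different blocks, giving {q2,q7} and {q3} and {q11}.
Split {q0,q8} by δ(·,0) → {q0} and {q8}.
The partition is now stable with 9 blocks: {q5,q6} | {q9} | {q2,q7} | {q0} | {q1} | {q10} | {q3} | {q11} | {q8}.

9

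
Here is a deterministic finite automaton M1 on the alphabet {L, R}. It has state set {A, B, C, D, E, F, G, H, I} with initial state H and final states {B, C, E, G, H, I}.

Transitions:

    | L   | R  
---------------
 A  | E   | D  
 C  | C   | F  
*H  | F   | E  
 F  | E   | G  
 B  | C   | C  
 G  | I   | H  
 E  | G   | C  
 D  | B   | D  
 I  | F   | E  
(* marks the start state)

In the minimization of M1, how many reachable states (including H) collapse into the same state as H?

Reachable states from the start: {C,E,F,G,H,I}. Unreachable: {A,B,D} — drop them.
Start with accepting vs non-accepting: {C,E,G,H,I} | {F}.
Split {C,E,G,H,I} by δ(·,L) → {C,E,G} and {H,I}.
On input L, block {C,E,G} splits into {C,E} and {G}.
Refine {C,E} on symbol L: members go to different blocks, giving {C} and {E}.
Stable partition: {C} | {F} | {H,I} | {G} | {E} — 5 equivalence classes.
The equivalence class containing H is {H,I}, of size 2.

2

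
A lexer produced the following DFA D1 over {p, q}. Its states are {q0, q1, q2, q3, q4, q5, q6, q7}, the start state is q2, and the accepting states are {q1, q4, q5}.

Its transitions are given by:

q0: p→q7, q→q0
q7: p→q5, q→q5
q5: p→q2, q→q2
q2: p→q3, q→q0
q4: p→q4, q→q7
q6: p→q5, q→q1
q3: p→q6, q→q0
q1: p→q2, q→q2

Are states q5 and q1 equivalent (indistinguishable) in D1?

Reachable states from the start: {q0,q1,q2,q3,q5,q6,q7}. Unreachable: {q4} — drop them.
Start with accepting vs non-accepting: {q1,q5} | {q0,q2,q3,q6,q7}.
On input p, block {q0,q2,q3,q6,q7} splits into {q0,q2,q3} and {q6,q7}.
Split {q0,q2,q3} by δ(·,p) → {q0,q3} and {q2}.
Stable partition: {q1,q5} | {q0,q3} | {q6,q7} | {q2} — 4 equivalence classes.
q5 and q1 lie in the same block of the stable partition, so they are equivalent — no string distinguishes them.

Yes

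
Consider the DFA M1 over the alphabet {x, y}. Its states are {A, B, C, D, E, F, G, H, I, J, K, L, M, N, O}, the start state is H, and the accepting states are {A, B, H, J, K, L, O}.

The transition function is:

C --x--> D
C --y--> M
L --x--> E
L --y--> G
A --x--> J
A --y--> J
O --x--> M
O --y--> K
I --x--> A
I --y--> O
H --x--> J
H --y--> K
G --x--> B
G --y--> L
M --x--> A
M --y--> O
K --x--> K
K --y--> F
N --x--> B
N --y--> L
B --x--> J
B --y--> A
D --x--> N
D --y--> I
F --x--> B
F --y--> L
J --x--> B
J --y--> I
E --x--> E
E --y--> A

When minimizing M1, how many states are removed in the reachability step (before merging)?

No path from H leads to C, D, N; the other 12 states are all reachable.

3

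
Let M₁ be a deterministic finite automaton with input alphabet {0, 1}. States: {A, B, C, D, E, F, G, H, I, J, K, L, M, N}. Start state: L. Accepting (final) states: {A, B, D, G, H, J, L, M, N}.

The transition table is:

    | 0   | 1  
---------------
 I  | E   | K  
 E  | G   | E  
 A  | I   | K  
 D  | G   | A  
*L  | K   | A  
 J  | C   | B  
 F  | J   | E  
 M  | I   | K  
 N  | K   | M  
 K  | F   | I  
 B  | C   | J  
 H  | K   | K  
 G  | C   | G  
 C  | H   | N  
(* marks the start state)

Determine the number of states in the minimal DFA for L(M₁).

6

States {D} cannot be reached from the start state, so discard them.
Initial partition by acceptance: {A,B,G,H,J,L,M,N} | {C,E,F,I,K}.
On input 1, block {A,B,G,H,J,L,M,N} splits into {B,G,J,L,N} and {A,H,M}.
On input 1, block {B,G,J,L,N} splits into {B,G,J} and {L,N}.
Split {C,E,F,I,K} by δ(·,0) → {E,F} and {I,K} and {C}.
Stable partition: {B,G,J} | {E,F} | {A,H,M} | {L,N} | {I,K} | {C} — 6 equivalence classes.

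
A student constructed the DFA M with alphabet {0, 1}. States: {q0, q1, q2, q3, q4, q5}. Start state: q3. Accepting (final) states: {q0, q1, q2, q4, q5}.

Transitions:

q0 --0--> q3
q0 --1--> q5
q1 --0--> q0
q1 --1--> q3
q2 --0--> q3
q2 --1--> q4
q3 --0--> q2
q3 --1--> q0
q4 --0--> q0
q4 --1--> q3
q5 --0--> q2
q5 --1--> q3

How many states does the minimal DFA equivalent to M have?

First remove the unreachable states {q1}; 5 states remain.
Start with accepting vs non-accepting: {q0,q2,q4,q5} | {q3}.
Split {q0,q2,q4,q5} by δ(·,0) → {q0,q2} and {q4,q5}.
The partition is now stable with 3 blocks: {q0,q2} | {q3} | {q4,q5}.

3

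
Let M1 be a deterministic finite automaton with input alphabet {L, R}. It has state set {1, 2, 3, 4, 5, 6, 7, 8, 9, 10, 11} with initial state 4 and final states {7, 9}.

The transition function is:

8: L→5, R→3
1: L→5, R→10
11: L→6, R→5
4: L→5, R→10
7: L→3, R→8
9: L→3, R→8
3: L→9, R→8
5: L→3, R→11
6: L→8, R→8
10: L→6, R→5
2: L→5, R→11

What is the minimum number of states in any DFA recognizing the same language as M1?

7

First remove the unreachable states {1,2,7}; 8 states remain.
Initial partition by acceptance: {9} | {3,4,5,6,8,10,11}.
Split {3,4,5,6,8,10,11} by δ(·,L) → {4,5,6,8,10,11} and {3}.
Refine {4,5,6,8,10,11} on symbol L: members go to different blocks, giving {4,6,8,10,11} and {5}.
Split {4,6,8,10,11} by δ(·,L) → {6,10,11} and {4,8}.
Refine {6,10,11} on symbol L: members go to different blocks, giving {10,11} and {6}.
Refine {4,8} on symbol R: members go to different blocks, giving {4} and {8}.
No further refinement is possible. Final partition (7 blocks): {9} | {10,11} | {3} | {5} | {4} | {6} | {8}.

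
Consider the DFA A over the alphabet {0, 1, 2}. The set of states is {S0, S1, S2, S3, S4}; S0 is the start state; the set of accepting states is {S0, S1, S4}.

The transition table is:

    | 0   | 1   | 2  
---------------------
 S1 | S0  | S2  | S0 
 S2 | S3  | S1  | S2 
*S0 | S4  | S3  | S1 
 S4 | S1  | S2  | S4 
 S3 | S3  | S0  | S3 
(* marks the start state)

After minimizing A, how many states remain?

All states are reachable from the start state.
Initial partition by acceptance: {S0,S1,S4} | {S2,S3}.
The partition is now stable with 2 blocks: {S0,S1,S4} | {S2,S3}.

2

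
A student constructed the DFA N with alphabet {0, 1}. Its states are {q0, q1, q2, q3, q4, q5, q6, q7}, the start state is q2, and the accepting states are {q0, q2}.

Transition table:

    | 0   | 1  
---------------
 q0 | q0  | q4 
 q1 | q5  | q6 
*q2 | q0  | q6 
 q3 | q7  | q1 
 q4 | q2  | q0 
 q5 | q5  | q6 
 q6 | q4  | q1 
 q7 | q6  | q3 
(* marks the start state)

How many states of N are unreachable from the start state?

Starting at q2 and following transitions, the reachable set is {q0, q1, q2, q4, q5, q6}. That leaves q3, q7 unreachable — 2 in total.

2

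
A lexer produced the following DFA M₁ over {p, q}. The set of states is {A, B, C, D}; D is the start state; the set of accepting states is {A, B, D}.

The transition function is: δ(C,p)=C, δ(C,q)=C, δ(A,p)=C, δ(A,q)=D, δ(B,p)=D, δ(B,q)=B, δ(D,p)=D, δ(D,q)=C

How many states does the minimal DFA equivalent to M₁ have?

2

First remove the unreachable states {A,B}; 2 states remain.
P0 = {D} | {C}.
Stable partition: {D} | {C} — 2 equivalence classes.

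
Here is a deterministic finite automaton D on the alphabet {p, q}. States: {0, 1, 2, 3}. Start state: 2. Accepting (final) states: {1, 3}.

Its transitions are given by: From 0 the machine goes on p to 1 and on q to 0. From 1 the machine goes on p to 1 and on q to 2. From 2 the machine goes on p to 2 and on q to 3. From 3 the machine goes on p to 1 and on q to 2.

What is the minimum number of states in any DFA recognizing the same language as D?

States {0} cannot be reached from the start state, so discard them.
P0 = {1,3} | {2}.
The partition is now stable with 2 blocks: {1,3} | {2}.

2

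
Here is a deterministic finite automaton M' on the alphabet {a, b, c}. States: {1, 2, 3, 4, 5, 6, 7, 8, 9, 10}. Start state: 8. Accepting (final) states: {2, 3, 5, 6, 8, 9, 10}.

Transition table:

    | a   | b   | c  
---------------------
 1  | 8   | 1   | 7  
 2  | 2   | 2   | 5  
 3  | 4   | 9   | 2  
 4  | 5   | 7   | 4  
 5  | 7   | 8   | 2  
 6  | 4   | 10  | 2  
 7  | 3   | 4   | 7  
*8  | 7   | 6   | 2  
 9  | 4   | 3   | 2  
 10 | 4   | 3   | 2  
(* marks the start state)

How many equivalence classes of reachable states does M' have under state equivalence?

3

First remove the unreachable states {1}; 9 states remain.
Start with accepting vs non-accepting: {2,3,5,6,8,9,10} | {4,7}.
On input a, block {2,3,5,6,8,9,10} splits into {3,5,6,8,9,10} and {2}.
Stable partition: {3,5,6,8,9,10} | {4,7} | {2} — 3 equivalence classes.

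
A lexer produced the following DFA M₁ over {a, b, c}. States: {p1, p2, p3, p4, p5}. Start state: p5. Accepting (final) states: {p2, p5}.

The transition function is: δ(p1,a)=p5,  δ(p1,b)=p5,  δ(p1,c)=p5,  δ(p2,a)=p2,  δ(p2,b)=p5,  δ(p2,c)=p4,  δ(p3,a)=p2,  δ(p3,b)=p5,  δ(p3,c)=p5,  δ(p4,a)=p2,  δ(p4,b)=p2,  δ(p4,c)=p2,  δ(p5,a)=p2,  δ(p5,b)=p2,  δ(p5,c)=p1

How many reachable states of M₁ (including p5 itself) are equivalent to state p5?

2

States {p3} cannot be reached from the start state, so discard them.
P0 = {p2,p5} | {p1,p4}.
The partition is now stable with 2 blocks: {p2,p5} | {p1,p4}.
The equivalence class containing p5 is {p2,p5}, of size 2.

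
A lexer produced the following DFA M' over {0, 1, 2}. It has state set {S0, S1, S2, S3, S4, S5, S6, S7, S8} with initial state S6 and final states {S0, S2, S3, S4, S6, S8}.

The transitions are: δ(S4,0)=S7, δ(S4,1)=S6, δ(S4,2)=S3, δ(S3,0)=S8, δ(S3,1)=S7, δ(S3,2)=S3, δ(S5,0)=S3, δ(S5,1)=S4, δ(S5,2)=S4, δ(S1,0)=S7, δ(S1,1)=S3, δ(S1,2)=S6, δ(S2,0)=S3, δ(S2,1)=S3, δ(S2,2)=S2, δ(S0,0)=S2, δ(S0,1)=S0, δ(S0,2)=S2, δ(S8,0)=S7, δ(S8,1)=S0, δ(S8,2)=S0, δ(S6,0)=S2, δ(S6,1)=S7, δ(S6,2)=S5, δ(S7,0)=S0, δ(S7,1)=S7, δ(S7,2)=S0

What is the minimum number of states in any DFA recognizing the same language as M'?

8

States {S1} cannot be reached from the start state, so discard them.
Initial partition by acceptance: {S0,S2,S3,S4,S6,S8} | {S5,S7}.
Split {S0,S2,S3,S4,S6,S8} by δ(·,0) → {S0,S2,S3,S6} and {S4,S8}.
On input 0, block {S0,S2,S3,S6} splits into {S0,S2,S6} and {S3}.
Split {S0,S2,S6} by δ(·,0) → {S0,S6} and {S2}.
Split {S0,S6} by δ(·,1) → {S0} and {S6}.
On input 0, block {S5,S7} splits into {S5} and {S7}.
Refine {S4,S8} on symbol 1: members go to different blocks, giving {S4} and {S8}.
The partition is now stable with 8 blocks: {S0} | {S5} | {S4} | {S3} | {S2} | {S6} | {S7} | {S8}.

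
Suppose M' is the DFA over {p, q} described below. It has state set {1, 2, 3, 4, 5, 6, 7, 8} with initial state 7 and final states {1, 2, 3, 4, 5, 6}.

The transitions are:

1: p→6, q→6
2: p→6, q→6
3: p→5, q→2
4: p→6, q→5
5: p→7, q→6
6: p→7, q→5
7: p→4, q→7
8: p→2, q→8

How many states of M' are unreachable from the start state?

4

No path from 7 leads to 1, 2, 3, 8; the other 4 states are all reachable.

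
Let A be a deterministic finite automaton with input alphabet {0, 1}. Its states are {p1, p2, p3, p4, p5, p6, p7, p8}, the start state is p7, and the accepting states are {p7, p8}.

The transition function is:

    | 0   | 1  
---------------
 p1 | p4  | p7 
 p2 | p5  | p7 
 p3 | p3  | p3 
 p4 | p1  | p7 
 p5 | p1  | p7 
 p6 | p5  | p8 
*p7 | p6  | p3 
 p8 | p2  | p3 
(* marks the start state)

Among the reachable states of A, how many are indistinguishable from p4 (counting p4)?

All states are reachable from the start state.
Start with accepting vs non-accepting: {p7,p8} | {p1,p2,p3,p4,p5,p6}.
Split {p1,p2,p3,p4,p5,p6} by δ(·,1) → {p1,p2,p4,p5,p6} and {p3}.
The partition is now stable with 3 blocks: {p7,p8} | {p1,p2,p4,p5,p6} | {p3}.
State p4 belongs to the block {p1,p2,p4,p5,p6}, which has 5 states.

5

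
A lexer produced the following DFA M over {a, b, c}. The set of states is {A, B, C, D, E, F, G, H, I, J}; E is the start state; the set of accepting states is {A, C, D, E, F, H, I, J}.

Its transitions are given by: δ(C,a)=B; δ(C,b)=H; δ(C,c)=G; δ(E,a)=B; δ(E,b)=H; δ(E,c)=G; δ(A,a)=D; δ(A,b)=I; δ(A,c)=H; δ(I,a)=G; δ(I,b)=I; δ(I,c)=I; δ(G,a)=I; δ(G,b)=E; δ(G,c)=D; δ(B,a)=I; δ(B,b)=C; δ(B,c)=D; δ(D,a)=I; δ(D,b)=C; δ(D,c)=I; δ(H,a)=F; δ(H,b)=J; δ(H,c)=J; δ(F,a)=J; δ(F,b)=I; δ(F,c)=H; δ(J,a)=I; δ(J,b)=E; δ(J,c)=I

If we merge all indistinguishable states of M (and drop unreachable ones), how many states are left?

Reachable states from the start: {B,C,D,E,F,G,H,I,J}. Unreachable: {A} — drop them.
Initial partition by acceptance: {C,D,E,F,H,I,J} | {B,G}.
Refine {C,D,E,F,H,I,J} on symbol a: members go to different blocks, giving {D,F,H,J} and {C,E,I}.
On input a, block {D,F,H,J} splits into {D,J} and {F,H}.
Split {C,E,I} by δ(·,b) → {C,E} and {I}.
On input a, block {F,H} splits into {F} and {H}.
No further refinement is possible. Final partition (6 blocks): {D,J} | {B,G} | {C,E} | {F} | {I} | {H}.

6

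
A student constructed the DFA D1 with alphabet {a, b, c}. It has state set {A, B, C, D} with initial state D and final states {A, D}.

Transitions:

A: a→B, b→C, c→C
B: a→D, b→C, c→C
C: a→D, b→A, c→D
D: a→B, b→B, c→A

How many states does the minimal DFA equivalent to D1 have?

P0 = {A,D} | {B,C}.
On input c, block {A,D} splits into {A} and {D}.
On input b, block {B,C} splits into {B} and {C}.
The partition is now stable with 4 blocks: {A} | {B} | {D} | {C}.

4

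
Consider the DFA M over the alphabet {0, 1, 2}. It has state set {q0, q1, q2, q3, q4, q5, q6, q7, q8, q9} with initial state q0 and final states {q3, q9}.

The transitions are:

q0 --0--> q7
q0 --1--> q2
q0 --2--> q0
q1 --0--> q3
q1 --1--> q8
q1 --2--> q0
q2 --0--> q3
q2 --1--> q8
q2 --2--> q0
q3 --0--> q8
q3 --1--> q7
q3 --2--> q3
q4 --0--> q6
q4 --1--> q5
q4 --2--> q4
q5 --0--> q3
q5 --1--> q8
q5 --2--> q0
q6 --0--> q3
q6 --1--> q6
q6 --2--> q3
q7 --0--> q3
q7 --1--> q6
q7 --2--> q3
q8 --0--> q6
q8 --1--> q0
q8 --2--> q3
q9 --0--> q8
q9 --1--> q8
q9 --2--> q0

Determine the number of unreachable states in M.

4

No path from q0 leads to q1, q4, q5, q9; the other 6 states are all reachable.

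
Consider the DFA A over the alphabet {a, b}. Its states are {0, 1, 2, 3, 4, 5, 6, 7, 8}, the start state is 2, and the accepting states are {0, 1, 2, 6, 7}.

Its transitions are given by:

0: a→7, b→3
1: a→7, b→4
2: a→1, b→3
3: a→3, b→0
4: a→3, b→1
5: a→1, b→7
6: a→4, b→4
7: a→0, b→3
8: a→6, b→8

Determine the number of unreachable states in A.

3

Starting at 2 and following transitions, the reachable set is {0, 1, 2, 3, 4, 7}. That leaves 5, 6, 8 unreachable — 3 in total.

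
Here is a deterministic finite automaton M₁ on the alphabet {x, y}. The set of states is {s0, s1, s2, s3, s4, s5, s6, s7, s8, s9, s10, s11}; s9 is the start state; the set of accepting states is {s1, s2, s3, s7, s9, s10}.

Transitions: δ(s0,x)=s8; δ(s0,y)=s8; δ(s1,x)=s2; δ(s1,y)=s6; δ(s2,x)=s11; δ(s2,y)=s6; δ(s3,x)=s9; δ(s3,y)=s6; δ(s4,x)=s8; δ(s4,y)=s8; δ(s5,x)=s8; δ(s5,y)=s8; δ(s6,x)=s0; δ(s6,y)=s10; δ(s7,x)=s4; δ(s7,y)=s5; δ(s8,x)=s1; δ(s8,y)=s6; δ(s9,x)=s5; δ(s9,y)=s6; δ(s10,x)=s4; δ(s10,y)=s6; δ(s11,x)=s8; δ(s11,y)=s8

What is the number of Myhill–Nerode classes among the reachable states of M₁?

5

Reachable states from the start: {s0,s1,s2,s4,s5,s6,s8,s9,s10,s11}. Unreachable: {s3,s7} — drop them.
Initial partition by acceptance: {s1,s2,s9,s10} | {s0,s4,s5,s6,s8,s11}.
Split {s1,s2,s9,s10} by δ(·,x) → {s2,s9,s10} and {s1}.
Split {s0,s4,s5,s6,s8,s11} by δ(·,x) → {s0,s4,s5,s6,s11} and {s8}.
Split {s0,s4,s5,s6,s11} by δ(·,x) → {s0,s4,s5,s11} and {s6}.
No further refinement is possible. Final partition (5 blocks): {s2,s9,s10} | {s0,s4,s5,s11} | {s1} | {s8} | {s6}.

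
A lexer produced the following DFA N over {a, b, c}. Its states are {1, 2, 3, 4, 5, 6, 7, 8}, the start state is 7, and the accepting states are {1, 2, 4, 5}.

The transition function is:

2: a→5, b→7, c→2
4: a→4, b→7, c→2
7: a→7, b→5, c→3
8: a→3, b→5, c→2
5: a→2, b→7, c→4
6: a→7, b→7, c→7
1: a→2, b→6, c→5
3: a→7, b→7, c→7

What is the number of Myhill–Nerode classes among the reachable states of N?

3

States {1,6,8} cannot be reached from the start state, so discard them.
P0 = {2,4,5} | {3,7}.
Split {3,7} by δ(·,b) → {3} and {7}.
No further refinement is possible. Final partition (3 blocks): {2,4,5} | {3} | {7}.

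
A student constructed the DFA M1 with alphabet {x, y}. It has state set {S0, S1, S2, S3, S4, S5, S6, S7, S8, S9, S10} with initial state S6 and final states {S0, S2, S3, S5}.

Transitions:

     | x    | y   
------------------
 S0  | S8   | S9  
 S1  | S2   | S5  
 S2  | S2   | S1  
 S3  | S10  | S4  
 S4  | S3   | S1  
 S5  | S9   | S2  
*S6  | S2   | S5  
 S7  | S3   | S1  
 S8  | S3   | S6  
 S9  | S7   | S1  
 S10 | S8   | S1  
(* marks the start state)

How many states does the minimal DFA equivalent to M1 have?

6

States {S0} cannot be reached from the start state, so discard them.
P0 = {S2,S3,S5} | {S1,S4,S6,S7,S8,S9,S10}.
Refine {S2,S3,S5} on symbol x: members go to different blocks, giving {S3,S5} and {S2}.
Refine {S3,S5} on symbol y: members go to different blocks, giving {S3} and {S5}.
Split {S1,S4,S6,S7,S8,S9,S10} by δ(·,x) → {S4,S7,S8} and {S1,S6} and {S9,S10}.
Stable partition: {S3} | {S4,S7,S8} | {S2} | {S5} | {S1,S6} | {S9,S10} — 6 equivalence classes.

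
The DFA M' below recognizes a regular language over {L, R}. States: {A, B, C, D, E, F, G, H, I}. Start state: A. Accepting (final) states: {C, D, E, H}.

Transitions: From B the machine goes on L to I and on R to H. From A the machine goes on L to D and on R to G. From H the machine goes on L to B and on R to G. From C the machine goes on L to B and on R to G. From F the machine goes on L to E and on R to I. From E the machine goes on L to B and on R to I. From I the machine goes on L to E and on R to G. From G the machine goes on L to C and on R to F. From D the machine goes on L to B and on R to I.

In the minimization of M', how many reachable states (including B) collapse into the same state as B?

P0 = {C,D,E,H} | {A,B,F,G,I}.
Refine {A,B,F,G,I} on symbol L: members go to different blocks, giving {A,F,G,I} and {B}.
The partition is now stable with 3 blocks: {C,D,E,H} | {A,F,G,I} | {B}.
State B belongs to the block {B}, which has 1 states.

1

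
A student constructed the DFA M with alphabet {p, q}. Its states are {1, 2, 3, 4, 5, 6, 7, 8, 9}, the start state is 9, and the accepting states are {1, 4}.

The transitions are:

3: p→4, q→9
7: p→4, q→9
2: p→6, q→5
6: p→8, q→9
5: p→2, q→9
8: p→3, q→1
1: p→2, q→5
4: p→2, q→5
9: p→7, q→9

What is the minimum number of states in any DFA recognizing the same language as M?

Every state is reachable, so we keep all 9.
Initial partition by acceptance: {1,4} | {2,3,5,6,7,8,9}.
Refine {2,3,5,6,7,8,9} on symbol p: members go to different blocks, giving {2,5,6,8,9} and {3,7}.
Split {2,5,6,8,9} by δ(·,p) → {2,5,6} and {8,9}.
On input p, block {2,5,6} splits into {2,5} and {6}.
On input p, block {2,5} splits into {2} and {5}.
Split {8,9} by δ(·,q) → {8} and {9}.
Stable partition: {1,4} | {2} | {3,7} | {8} | {6} | {5} | {9} — 7 equivalence classes.

7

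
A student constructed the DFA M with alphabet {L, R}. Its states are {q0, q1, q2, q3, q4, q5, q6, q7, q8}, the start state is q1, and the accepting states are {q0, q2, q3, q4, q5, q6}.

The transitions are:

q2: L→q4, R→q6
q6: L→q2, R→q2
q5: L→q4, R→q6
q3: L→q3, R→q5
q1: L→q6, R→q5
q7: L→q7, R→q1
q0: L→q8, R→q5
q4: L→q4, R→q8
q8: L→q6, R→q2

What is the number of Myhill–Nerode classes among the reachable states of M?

4

States {q0,q3,q7} cannot be reached from the start state, so discard them.
Start with accepting vs non-accepting: {q2,q4,q5,q6} | {q1,q8}.
On input R, block {q2,q4,q5,q6} splits into {q2,q5,q6} and {q4}.
On input L, block {q2,q5,q6} splits into {q2,q5} and {q6}.
No further refinement is possible. Final partition (4 blocks): {q2,q5} | {q1,q8} | {q4} | {q6}.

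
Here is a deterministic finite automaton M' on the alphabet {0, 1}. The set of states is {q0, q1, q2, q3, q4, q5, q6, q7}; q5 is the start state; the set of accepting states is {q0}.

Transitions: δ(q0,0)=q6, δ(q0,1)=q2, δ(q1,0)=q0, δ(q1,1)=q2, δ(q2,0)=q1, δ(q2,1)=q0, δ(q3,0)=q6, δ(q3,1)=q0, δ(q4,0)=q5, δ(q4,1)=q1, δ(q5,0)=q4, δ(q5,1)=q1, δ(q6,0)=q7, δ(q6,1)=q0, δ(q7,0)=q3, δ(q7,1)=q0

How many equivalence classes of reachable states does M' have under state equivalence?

Every state is reachable, so we keep all 8.
Start with accepting vs non-accepting: {q0} | {q1,q2,q3,q4,q5,q6,q7}.
On input 0, block {q1,q2,q3,q4,q5,q6,q7} splits into {q2,q3,q4,q5,q6,q7} and {q1}.
On input 0, block {q2,q3,q4,q5,q6,q7} splits into {q3,q4,q5,q6,q7} and {q2}.
On input 1, block {q3,q4,q5,q6,q7} splits into {q3,q6,q7} and {q4,q5}.
Stable partition: {q0} | {q3,q6,q7} | {q1} | {q2} | {q4,q5} — 5 equivalence classes.

5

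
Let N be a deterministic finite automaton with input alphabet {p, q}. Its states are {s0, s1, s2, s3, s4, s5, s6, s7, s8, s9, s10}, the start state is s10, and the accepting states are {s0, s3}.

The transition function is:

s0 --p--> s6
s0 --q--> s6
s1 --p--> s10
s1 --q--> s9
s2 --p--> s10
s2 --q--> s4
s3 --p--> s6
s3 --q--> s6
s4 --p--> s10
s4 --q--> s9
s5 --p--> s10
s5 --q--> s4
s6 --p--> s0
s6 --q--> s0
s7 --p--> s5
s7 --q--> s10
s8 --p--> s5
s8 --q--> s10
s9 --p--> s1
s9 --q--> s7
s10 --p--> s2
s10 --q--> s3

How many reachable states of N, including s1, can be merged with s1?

2

Reachable states from the start: {s0,s1,s2,s3,s4,s5,s6,s7,s9,s10}. Unreachable: {s8} — drop them.
Initial partition by acceptance: {s0,s3} | {s1,s2,s4,s5,s6,s7,s9,s10}.
On input p, block {s1,s2,s4,s5,s6,s7,s9,s10} splits into {s1,s2,s4,s5,s7,s9,s10} and {s6}.
Split {s1,s2,s4,s5,s7,s9,s10} by δ(·,q) → {s1,s2,s4,s5,s7,s9} and {s10}.
Refine {s1,s2,s4,s5,s7,s9} on symbol p: members go to different blocks, giving {s1,s2,s4,s5} and {s7,s9}.
Refine {s1,s2,s4,s5} on symbol q: members go to different blocks, giving {s1,s4} and {s2,s5}.
On input p, block {s7,s9} splits into {s7} and {s9}.
The partition is now stable with 7 blocks: {s0,s3} | {s1,s4} | {s6} | {s10} | {s7} | {s2,s5} | {s9}.
State s1 belongs to the block {s1,s4}, which has 2 states.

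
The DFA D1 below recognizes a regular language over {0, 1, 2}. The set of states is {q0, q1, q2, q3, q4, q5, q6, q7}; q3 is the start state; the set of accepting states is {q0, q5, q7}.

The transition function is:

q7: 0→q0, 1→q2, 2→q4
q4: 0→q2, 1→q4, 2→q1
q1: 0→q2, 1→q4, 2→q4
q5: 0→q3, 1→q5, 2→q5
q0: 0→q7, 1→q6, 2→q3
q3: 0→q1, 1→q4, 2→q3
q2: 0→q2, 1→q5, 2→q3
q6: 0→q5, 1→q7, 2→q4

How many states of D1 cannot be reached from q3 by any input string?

3

Starting at q3 and following transitions, the reachable set is {q1, q2, q3, q4, q5}. That leaves q0, q6, q7 unreachable — 3 in total.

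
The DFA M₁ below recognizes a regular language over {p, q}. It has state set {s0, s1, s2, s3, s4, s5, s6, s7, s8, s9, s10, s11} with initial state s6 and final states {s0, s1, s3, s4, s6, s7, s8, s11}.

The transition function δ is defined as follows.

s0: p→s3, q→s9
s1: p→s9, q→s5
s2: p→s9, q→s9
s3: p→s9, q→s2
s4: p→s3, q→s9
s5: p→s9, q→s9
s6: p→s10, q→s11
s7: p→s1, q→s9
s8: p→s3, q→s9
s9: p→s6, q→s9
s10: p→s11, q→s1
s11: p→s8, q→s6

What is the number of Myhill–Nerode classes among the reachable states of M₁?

7

First remove the unreachable states {s0,s4,s7}; 9 states remain.
Initial partition by acceptance: {s1,s3,s6,s8,s11} | {s2,s5,s9,s10}.
On input p, block {s1,s3,s6,s8,s11} splits into {s1,s3,s6} and {s8,s11}.
Refine {s1,s3,s6} on symbol q: members go to different blocks, giving {s1,s3} and {s6}.
Refine {s2,s5,s9,s10} on symbol p: members go to different blocks, giving {s2,s5} and {s9} and {s10}.
Split {s8,s11} by δ(·,p) → {s8} and {s11}.
Stable partition: {s1,s3} | {s2,s5} | {s8} | {s6} | {s9} | {s10} | {s11} — 7 equivalence classes.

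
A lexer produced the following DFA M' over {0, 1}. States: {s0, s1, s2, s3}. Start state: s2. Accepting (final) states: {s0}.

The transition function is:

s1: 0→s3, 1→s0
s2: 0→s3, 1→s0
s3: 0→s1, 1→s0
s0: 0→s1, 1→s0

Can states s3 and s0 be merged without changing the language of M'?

No

Start with accepting vs non-accepting: {s0} | {s1,s2,s3}.
Stable partition: {s0} | {s1,s2,s3} — 2 equivalence classes.
s3 and s0 end up in different blocks, so they are distinguishable. For instance, the string 'ε' is accepted from only s0.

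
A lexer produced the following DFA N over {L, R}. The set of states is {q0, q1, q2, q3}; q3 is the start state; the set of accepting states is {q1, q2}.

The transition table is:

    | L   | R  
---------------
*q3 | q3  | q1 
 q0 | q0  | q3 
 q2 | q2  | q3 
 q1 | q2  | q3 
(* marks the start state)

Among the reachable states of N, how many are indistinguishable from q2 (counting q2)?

First remove the unreachable states {q0}; 3 states remain.
Start with accepting vs non-accepting: {q1,q2} | {q3}.
The partition is now stable with 2 blocks: {q1,q2} | {q3}.
The equivalence class containing q2 is {q1,q2}, of size 2.

2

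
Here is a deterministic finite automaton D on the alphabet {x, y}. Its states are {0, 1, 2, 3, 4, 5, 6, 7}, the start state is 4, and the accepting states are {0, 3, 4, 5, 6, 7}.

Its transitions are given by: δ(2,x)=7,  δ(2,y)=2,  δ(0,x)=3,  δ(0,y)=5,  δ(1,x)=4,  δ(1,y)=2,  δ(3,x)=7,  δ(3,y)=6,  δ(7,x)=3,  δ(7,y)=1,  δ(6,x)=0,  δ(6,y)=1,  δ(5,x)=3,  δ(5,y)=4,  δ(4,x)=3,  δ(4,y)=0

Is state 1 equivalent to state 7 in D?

Start with accepting vs non-accepting: {0,3,4,5,6,7} | {1,2}.
Refine {0,3,4,5,6,7} on symbol y: members go to different blocks, giving {0,3,4,5} and {6,7}.
Split {0,3,4,5} by δ(·,x) → {0,4,5} and {3}.
Split {1,2} by δ(·,x) → {1} and {2}.
Split {6,7} by δ(·,x) → {6} and {7}.
The partition is now stable with 6 blocks: {0,4,5} | {1} | {6} | {3} | {2} | {7}.
1 and 7 end up in different blocks, so they are distinguishable. For instance, the string 'ε' is accepted from only 7.

No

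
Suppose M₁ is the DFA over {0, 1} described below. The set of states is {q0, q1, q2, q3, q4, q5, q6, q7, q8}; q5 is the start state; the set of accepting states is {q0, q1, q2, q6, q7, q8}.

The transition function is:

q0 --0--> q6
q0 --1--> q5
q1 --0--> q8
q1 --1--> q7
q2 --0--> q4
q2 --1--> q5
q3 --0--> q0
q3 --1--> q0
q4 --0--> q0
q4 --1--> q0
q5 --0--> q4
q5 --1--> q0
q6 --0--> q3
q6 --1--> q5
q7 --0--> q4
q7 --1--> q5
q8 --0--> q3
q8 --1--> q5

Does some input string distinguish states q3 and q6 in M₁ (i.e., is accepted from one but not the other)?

Yes

First remove the unreachable states {q1,q2,q7,q8}; 5 states remain.
Start with accepting vs non-accepting: {q0,q6} | {q3,q4,q5}.
Split {q0,q6} by δ(·,0) → {q0} and {q6}.
Refine {q3,q4,q5} on symbol 0: members go to different blocks, giving {q3,q4} and {q5}.
Stable partition: {q0} | {q3,q4} | {q6} | {q5} — 4 equivalence classes.
q3 and q6 end up in different blocks, so they are distinguishable. For instance, the string 'ε' is accepted from only q6.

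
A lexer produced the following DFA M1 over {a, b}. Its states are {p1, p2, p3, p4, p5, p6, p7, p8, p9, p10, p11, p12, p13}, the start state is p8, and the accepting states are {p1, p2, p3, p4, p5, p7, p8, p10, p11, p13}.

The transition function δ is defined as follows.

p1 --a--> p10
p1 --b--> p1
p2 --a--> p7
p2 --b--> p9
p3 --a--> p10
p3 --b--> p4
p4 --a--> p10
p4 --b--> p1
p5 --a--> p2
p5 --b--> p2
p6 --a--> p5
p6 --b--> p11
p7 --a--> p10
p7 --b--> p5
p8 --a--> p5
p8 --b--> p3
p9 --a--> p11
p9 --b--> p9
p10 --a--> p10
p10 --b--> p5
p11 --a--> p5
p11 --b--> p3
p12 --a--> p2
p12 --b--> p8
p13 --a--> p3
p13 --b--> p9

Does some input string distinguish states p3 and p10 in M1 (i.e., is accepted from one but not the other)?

Yes

States {p6,p12,p13} cannot be reached from the start state, so discard them.
Start with accepting vs non-accepting: {p1,p2,p3,p4,p5,p7,p8,p10,p11} | {p9}.
Refine {p1,p2,p3,p4,p5,p7,p8,p10,p11} on symbol b: members go to different blocks, giving {p1,p3,p4,p5,p7,p8,p10,p11} and {p2}.
Split {p1,p3,p4,p5,p7,p8,p10,p11} by δ(·,a) → {p1,p3,p4,p7,p8,p10,p11} and {p5}.
Split {p1,p3,p4,p7,p8,p10,p11} by δ(·,a) → {p1,p3,p4,p7,p10} and {p8,p11}.
Split {p1,p3,p4,p7,p10} by δ(·,b) → {p1,p3,p4} and {p7,p10}.
No further refinement is possible. Final partition (6 blocks): {p1,p3,p4} | {p9} | {p2} | {p5} | {p8,p11} | {p7,p10}.
p3 and p10 end up in different blocks, so they are distinguishable. For instance, the string 'bab' is accepted from only p3.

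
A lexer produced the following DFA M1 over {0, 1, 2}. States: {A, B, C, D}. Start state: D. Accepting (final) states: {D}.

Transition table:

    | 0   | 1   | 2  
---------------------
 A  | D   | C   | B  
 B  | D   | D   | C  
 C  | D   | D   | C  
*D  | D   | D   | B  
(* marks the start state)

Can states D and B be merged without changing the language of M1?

No

First remove the unreachable states {A}; 3 states remain.
Start with accepting vs non-accepting: {D} | {B,C}.
The partition is now stable with 2 blocks: {D} | {B,C}.
D and B end up in different blocks, so they are distinguishable. For instance, the string 'ε' is accepted from only D.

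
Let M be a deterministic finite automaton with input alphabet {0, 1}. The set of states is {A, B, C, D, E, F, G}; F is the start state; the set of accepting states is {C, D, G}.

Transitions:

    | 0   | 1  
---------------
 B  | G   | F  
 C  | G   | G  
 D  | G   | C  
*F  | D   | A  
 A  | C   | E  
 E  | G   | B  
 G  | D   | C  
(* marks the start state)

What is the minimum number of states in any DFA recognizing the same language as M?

2

Every state is reachable, so we keep all 7.
Start with accepting vs non-accepting: {C,D,G} | {A,B,E,F}.
Stable partition: {C,D,G} | {A,B,E,F} — 2 equivalence classes.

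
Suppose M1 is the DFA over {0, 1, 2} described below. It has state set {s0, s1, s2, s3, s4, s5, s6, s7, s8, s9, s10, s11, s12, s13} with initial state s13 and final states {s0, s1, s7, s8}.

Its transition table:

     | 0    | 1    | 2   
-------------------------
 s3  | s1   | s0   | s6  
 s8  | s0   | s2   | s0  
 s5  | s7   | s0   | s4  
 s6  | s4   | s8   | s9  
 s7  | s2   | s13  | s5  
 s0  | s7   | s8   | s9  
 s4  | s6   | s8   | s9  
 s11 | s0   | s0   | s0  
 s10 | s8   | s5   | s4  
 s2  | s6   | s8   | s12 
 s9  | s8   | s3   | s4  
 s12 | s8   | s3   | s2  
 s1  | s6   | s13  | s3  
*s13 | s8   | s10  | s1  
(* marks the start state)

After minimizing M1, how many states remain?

7

Reachable states from the start: {s0,s1,s2,s3,s4,s5,s6,s7,s8,s9,s10,s12,s13}. Unreachable: {s11} — drop them.
Start with accepting vs non-accepting: {s0,s1,s7,s8} | {s2,s3,s4,s5,s6,s9,s10,s12,s13}.
On input 0, block {s0,s1,s7,s8} splits into {s0,s8} and {s1,s7}.
Refine {s0,s8} on symbol 0: members go to different blocks, giving {s0} and {s8}.
Split {s2,s3,s4,s5,s6,s9,s10,s12,s13} by δ(·,0) → {s9,s10,s12,s13} and {s2,s4,s6} and {s3,s5}.
Split {s9,s10,s12,s13} by δ(·,1) → {s9,s10,s12} and {s13}.
No further refinement is possible. Final partition (7 blocks): {s0} | {s9,s10,s12} | {s1,s7} | {s8} | {s2,s4,s6} | {s3,s5} | {s13}.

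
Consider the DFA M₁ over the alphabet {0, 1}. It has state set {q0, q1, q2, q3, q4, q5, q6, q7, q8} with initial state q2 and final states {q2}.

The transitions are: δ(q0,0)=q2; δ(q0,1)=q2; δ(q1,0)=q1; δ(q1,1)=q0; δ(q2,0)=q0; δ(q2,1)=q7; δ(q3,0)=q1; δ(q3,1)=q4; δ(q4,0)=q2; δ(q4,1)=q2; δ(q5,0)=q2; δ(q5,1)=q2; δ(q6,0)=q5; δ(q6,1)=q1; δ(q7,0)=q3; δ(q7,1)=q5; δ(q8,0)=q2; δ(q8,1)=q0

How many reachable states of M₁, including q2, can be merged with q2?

1

Reachable states from the start: {q0,q1,q2,q3,q4,q5,q7}. Unreachable: {q6,q8} — drop them.
Start with accepting vs non-accepting: {q2} | {q0,q1,q3,q4,q5,q7}.
On input 0, block {q0,q1,q3,q4,q5,q7} splits into {q0,q4,q5} and {q1,q3,q7}.
No further refinement is possible. Final partition (3 blocks): {q2} | {q0,q4,q5} | {q1,q3,q7}.
The equivalence class containing q2 is {q2}, of size 1.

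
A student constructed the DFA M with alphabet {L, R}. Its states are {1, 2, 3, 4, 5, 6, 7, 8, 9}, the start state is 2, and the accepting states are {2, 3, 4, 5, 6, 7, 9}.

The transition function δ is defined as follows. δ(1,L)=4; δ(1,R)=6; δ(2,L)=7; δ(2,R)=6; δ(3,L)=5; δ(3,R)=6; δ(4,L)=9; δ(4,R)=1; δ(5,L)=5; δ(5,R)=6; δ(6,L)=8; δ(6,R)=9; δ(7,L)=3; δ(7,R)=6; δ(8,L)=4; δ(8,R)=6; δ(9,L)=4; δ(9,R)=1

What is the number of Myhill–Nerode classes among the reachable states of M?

4

Every state is reachable, so we keep all 9.
Start with accepting vs non-accepting: {2,3,4,5,6,7,9} | {1,8}.
Split {2,3,4,5,6,7,9} by δ(·,L) → {2,3,4,5,7,9} and {6}.
On input R, block {2,3,4,5,7,9} splits into {2,3,5,7} and {4,9}.
Stable partition: {2,3,5,7} | {1,8} | {6} | {4,9} — 4 equivalence classes.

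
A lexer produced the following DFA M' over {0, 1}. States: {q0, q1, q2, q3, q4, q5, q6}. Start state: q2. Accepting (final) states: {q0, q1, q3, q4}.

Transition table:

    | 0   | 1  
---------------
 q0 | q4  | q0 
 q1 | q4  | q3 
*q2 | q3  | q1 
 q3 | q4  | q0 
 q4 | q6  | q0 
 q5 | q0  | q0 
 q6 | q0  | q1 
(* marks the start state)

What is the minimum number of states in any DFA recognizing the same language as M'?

3

Reachable states from the start: {q0,q1,q2,q3,q4,q6}. Unreachable: {q5} — drop them.
Initial partition by acceptance: {q0,q1,q3,q4} | {q2,q6}.
Split {q0,q1,q3,q4} by δ(·,0) → {q0,q1,q3} and {q4}.
No further refinement is possible. Final partition (3 blocks): {q0,q1,q3} | {q2,q6} | {q4}.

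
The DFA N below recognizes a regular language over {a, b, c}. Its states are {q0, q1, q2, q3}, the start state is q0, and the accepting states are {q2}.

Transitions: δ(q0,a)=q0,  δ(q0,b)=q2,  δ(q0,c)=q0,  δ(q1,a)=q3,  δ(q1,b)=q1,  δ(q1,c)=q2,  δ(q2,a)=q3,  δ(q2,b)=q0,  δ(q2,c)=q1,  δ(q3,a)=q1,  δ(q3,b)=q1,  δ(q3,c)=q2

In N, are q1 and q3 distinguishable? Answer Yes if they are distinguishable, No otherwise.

No

Initial partition by acceptance: {q2} | {q0,q1,q3}.
Split {q0,q1,q3} by δ(·,b) → {q1,q3} and {q0}.
Stable partition: {q2} | {q1,q3} | {q0} — 3 equivalence classes.
q1 and q3 lie in the same block of the stable partition, so they are equivalent — no string distinguishes them.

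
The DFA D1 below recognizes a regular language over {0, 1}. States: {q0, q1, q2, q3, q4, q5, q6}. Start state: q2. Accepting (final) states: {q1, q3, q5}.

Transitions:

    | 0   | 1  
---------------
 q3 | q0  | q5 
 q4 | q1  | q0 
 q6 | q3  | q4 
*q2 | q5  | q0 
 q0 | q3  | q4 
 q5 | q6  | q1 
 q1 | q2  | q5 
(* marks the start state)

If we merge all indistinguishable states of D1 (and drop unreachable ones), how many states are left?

Start with accepting vs non-accepting: {q1,q3,q5} | {q0,q2,q4,q6}.
The partition is now stable with 2 blocks: {q1,q3,q5} | {q0,q2,q4,q6}.

2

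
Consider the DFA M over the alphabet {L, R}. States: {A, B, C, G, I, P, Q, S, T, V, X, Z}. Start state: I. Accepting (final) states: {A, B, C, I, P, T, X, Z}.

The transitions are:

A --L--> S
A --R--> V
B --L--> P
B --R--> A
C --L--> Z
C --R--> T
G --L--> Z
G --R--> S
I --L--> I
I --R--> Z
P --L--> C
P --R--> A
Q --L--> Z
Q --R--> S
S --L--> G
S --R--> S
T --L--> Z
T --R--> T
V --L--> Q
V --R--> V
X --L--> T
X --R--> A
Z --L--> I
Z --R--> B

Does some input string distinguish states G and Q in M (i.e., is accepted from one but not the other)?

Reachable states from the start: {A,B,C,G,I,P,Q,S,T,V,Z}. Unreachable: {X} — drop them.
Start with accepting vs non-accepting: {A,B,C,I,P,T,Z} | {G,Q,S,V}.
Split {A,B,C,I,P,T,Z} by δ(·,L) → {B,C,I,P,T,Z} and {A}.
Split {B,C,I,P,T,Z} by δ(·,R) → {C,I,T,Z} and {B,P}.
Split {C,I,T,Z} by δ(·,R) → {C,I,T} and {Z}.
Refine {C,I,T} on symbol L: members go to different blocks, giving {C,T} and {I}.
On input L, block {G,Q,S,V} splits into {S,V} and {G,Q}.
Refine {B,P} on symbol L: members go to different blocks, giving {P} and {B}.
Stable partition: {C,T} | {S,V} | {A} | {P} | {Z} | {I} | {G,Q} | {B} — 8 equivalence classes.
G and Q lie in the same block of the stable partition, so they are equivalent — no string distinguishes them.

No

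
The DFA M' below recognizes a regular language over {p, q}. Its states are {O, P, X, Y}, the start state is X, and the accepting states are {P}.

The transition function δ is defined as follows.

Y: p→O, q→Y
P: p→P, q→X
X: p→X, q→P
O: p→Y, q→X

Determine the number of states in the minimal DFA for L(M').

2

First remove the unreachable states {O,Y}; 2 states remain.
Initial partition by acceptance: {P} | {X}.
The partition is now stable with 2 blocks: {P} | {X}.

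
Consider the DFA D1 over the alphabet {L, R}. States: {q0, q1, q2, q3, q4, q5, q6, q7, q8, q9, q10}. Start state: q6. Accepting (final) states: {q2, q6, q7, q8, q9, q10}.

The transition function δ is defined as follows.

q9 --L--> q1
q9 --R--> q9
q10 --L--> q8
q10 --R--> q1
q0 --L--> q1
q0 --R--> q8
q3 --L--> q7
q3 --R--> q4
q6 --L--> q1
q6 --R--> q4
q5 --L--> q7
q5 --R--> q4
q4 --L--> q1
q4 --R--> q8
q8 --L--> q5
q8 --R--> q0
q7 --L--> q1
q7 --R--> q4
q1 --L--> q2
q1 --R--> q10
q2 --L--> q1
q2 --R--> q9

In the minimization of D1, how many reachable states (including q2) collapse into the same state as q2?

First remove the unreachable states {q3}; 10 states remain.
Initial partition by acceptance: {q2,q6,q7,q8,q9,q10} | {q0,q1,q4,q5}.
On input L, block {q2,q6,q7,q8,q9,q10} splits into {q2,q6,q7,q8,q9} and {q10}.
Refine {q2,q6,q7,q8,q9} on symbol R: members go to different blocks, giving {q6,q7,q8} and {q2,q9}.
On input L, block {q0,q1,q4,q5} splits into {q0,q4} and {q1} and {q5}.
On input L, block {q6,q7,q8} splits into {q6,q7} and {q8}.
The partition is now stable with 7 blocks: {q6,q7} | {q0,q4} | {q10} | {q2,q9} | {q1} | {q5} | {q8}.
State q2 belongs to the block {q2,q9}, which has 2 states.

2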